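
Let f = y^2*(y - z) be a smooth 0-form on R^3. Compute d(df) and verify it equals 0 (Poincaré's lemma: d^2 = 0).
d(df) = 0

Step 1: df = sum_i (∂f/∂x_i) dx_i = (0) dx + (y*(3*y - 2*z)) dy + (-y^2) dz.
Step 2: Apply d again. Using the 1-form formula, the coefficient of dx ∧ dy in d(df) is ∂^2 f/∂x ∂y - ∂^2 f/∂y ∂x = (0) - (0) = 0 (equality of mixed partials for smooth f).
Similarly for dx ∧ dz and dy ∧ dz — all coefficients vanish. So d(df) = 0.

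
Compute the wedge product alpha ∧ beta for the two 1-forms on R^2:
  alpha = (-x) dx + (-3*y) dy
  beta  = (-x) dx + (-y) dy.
alpha ∧ beta = (-2*x*y) dx ∧ dy

Distribute the wedge, using dx_i ∧ dx_j = -dx_j ∧ dx_i and dx_i ∧ dx_i = 0. For each pair (i, j) with i < j, the coefficient of dx_i ∧ dx_j in alpha ∧ beta is (alpha_i * beta_j - alpha_j * beta_i). Collecting: alpha ∧ beta = (-2*x*y) dx ∧ dy.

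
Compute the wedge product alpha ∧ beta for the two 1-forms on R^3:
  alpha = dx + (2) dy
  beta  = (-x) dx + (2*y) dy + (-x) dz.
alpha ∧ beta = (2*x + 2*y) dx ∧ dy + (-x) dx ∧ dz + (-2*x) dy ∧ dz

Distribute the wedge, using dx_i ∧ dx_j = -dx_j ∧ dx_i and dx_i ∧ dx_i = 0. For each pair (i, j) with i < j, the coefficient of dx_i ∧ dx_j in alpha ∧ beta is (alpha_i * beta_j - alpha_j * beta_i). Collecting: alpha ∧ beta = (2*x + 2*y) dx ∧ dy + (-x) dx ∧ dz + (-2*x) dy ∧ dz.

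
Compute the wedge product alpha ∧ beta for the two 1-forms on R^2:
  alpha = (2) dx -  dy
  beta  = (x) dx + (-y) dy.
alpha ∧ beta = (x - 2*y) dx ∧ dy

Distribute the wedge, using dx_i ∧ dx_j = -dx_j ∧ dx_i and dx_i ∧ dx_i = 0. For each pair (i, j) with i < j, the coefficient of dx_i ∧ dx_j in alpha ∧ beta is (alpha_i * beta_j - alpha_j * beta_i). Collecting: alpha ∧ beta = (x - 2*y) dx ∧ dy.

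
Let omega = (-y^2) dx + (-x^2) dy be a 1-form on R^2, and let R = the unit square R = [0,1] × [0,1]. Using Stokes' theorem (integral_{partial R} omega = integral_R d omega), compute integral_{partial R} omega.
integral_(partial R) omega = 0

Stokes: integral_partial_R omega = integral_R d omega with d omega = (∂Q/∂x - ∂P/∂y) dx ∧ dy.
  ∂Q/∂x = -2*x
  ∂P/∂y = -2*y
  integrand = ∂Q/∂x - ∂P/∂y = -2*x + 2*y.
Integrating over R: integral_0^1 integral_0^1 (-2*x + 2*y) dx dy = 0.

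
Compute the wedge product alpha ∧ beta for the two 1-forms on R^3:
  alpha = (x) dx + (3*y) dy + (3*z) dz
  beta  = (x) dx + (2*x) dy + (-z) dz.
alpha ∧ beta = (x*(2*x - 3*y)) dx ∧ dy + (-4*x*z) dx ∧ dz + (-3*z*(2*x + y)) dy ∧ dz

Distribute the wedge, using dx_i ∧ dx_j = -dx_j ∧ dx_i and dx_i ∧ dx_i = 0. For each pair (i, j) with i < j, the coefficient of dx_i ∧ dx_j in alpha ∧ beta is (alpha_i * beta_j - alpha_j * beta_i). Collecting: alpha ∧ beta = (x*(2*x - 3*y)) dx ∧ dy + (-4*x*z) dx ∧ dz + (-3*z*(2*x + y)) dy ∧ dz.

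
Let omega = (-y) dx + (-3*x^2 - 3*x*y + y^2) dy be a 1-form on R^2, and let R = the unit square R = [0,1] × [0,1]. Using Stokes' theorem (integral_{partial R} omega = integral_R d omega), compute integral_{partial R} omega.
integral_(partial R) omega = -7/2

Stokes: integral_partial_R omega = integral_R d omega with d omega = (∂Q/∂x - ∂P/∂y) dx ∧ dy.
  ∂Q/∂x = -6*x - 3*y
  ∂P/∂y = -1
  integrand = ∂Q/∂x - ∂P/∂y = -6*x - 3*y + 1.
Integrating over R: integral_0^1 integral_0^1 (-6*x - 3*y + 1) dx dy = -7/2.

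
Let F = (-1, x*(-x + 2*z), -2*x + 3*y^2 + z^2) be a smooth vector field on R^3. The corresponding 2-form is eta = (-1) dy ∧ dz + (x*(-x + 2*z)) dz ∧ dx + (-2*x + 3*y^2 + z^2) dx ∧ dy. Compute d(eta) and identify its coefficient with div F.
d(eta) = (2*z) dx ∧ dy ∧ dz; div F = 2*z

For a 2-form in R^3 of the form above, applying d gives a 3-form with coefficient ∂P/∂x + ∂Q/∂y + ∂R/∂z:
  ∂P/∂x = 0
  ∂Q/∂y = 0
  ∂R/∂z = 2*z
Sum = 2*z, which is exactly div F.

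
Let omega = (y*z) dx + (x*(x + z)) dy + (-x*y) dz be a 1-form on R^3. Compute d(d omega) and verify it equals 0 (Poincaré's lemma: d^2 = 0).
d(d omega) = 0

Step 1: d omega = sum_{i<j} (∂f_j/∂x_i - ∂f_i/∂x_j) dx_i ∧ dx_j:
  coeff of dx ∧ dy: 2*x
  coeff of dx ∧ dz: -2*y
  coeff of dy ∧ dz: -2*x
Step 2: Apply d again to each 2-form coefficient. The only possible 3-form in R^3 is dx ∧ dy ∧ dz, with coefficient
  ∂(coeff of dy∧dz)/∂x - ∂(coeff of dx∧dz)/∂y + ∂(coeff of dx∧dy)/∂z
  = ∂/∂x (-2*x) - ∂/∂y (-2*y) + ∂/∂z (2*x).
Each of these terms simplifies to sums of mixed partials that cancel in pairs. The result is 0 (by equality of mixed partials for smooth functions — Schwarz / Clairaut).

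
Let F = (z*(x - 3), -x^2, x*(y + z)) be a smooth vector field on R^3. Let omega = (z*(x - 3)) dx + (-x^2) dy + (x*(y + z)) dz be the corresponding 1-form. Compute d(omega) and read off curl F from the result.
d(omega) = (x) dy ∧ dz + (x - y - z - 3) dz ∧ dx + (-2*x) dx ∧ dy; curl F = (x, x - y - z - 3, -2*x)

d omega = sum_{i<j} (∂f_j/∂x_i - ∂f_i/∂x_j) dx_i ∧ dx_j. Under the identification (dy ∧ dz, dz ∧ dx, dx ∧ dy) ↔ (e_x, e_y, e_z), the coefficients are exactly the components of curl F. Compute:
  ∂R/∂y - ∂Q/∂z = (x) - (0) = x
  ∂P/∂z - ∂R/∂x = (x - 3) - (y + z) = x - y - z - 3
  ∂Q/∂x - ∂P/∂y = (-2*x) - (0) = -2*x.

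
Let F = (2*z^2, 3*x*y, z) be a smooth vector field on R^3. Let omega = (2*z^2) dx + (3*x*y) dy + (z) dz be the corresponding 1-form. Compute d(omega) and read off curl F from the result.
d(omega) = (0) dy ∧ dz + (4*z) dz ∧ dx + (3*y) dx ∧ dy; curl F = (0, 4*z, 3*y)

d omega = sum_{i<j} (∂f_j/∂x_i - ∂f_i/∂x_j) dx_i ∧ dx_j. Under the identification (dy ∧ dz, dz ∧ dx, dx ∧ dy) ↔ (e_x, e_y, e_z), the coefficients are exactly the components of curl F. Compute:
  ∂R/∂y - ∂Q/∂z = (0) - (0) = 0
  ∂P/∂z - ∂R/∂x = (4*z) - (0) = 4*z
  ∂Q/∂x - ∂P/∂y = (3*y) - (0) = 3*y.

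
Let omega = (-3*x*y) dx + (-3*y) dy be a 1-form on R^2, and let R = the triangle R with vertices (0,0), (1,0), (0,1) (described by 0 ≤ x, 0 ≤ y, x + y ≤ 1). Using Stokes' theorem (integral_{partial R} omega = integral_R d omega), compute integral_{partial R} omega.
integral_(partial R) omega = 1/2

Stokes: integral_partial_R omega = integral_R d omega with d omega = (∂Q/∂x - ∂P/∂y) dx ∧ dy.
  ∂Q/∂x = 0
  ∂P/∂y = -3*x
  integrand = ∂Q/∂x - ∂P/∂y = 3*x.
Integrating over R: integral_0^1 integral_0^{1-x} (3*x) dy dx = 1/2.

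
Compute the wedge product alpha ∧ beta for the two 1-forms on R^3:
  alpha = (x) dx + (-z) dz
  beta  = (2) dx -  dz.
alpha ∧ beta = (-x + 2*z) dx ∧ dz

Distribute the wedge, using dx_i ∧ dx_j = -dx_j ∧ dx_i and dx_i ∧ dx_i = 0. For each pair (i, j) with i < j, the coefficient of dx_i ∧ dx_j in alpha ∧ beta is (alpha_i * beta_j - alpha_j * beta_i). Collecting: alpha ∧ beta = (-x + 2*z) dx ∧ dz.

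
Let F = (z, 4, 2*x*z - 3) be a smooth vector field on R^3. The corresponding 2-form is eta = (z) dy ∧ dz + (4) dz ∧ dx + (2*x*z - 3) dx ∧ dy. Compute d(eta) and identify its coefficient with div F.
d(eta) = (2*x) dx ∧ dy ∧ dz; div F = 2*x

For a 2-form in R^3 of the form above, applying d gives a 3-form with coefficient ∂P/∂x + ∂Q/∂y + ∂R/∂z:
  ∂P/∂x = 0
  ∂Q/∂y = 0
  ∂R/∂z = 2*x
Sum = 2*x, which is exactly div F.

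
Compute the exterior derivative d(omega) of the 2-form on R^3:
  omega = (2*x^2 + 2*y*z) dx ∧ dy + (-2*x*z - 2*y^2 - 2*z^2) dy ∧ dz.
d(omega) = (2*y - 2*z) dx ∧ dy ∧ dz

For a 2-form omega = sum_{i<j} g_{ij} dx_i ∧ dx_j, the exterior derivative is
  d(omega) = sum_{i<j} d(g_{ij}) ∧ dx_i ∧ dx_j = sum_{i<j, k} (∂g_{ij}/∂x_k) dx_k ∧ dx_i ∧ dx_j.
Expand each term, using dx_k ∧ dx_i ∧ dx_j = sgn(permutation) dx_{(a)} ∧ dx_{(b)} ∧ dx_{(c)} with (a < b < c) sorted:
  d(2*x^2 + 2*y*z) includes (∂/∂z)(2*x^2 + 2*y*z) dz = (2*y) dz, which multiplied by dx ∧ dy gives (2*y) dx ∧ dy ∧ dz
  d(-2*x*z - 2*y^2 - 2*z^2) includes (∂/∂x)(-2*x*z - 2*y^2 - 2*z^2) dx = (-2*z) dx, which multiplied by dy ∧ dz gives (-2*z) dx ∧ dy ∧ dz
Collecting like 3-forms: d(omega) = (2*y - 2*z) dx ∧ dy ∧ dz.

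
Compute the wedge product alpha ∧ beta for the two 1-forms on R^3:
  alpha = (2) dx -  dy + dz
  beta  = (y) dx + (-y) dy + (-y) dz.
alpha ∧ beta = (-y) dx ∧ dy + (-3*y) dx ∧ dz + (2*y) dy ∧ dz

Distribute the wedge, using dx_i ∧ dx_j = -dx_j ∧ dx_i and dx_i ∧ dx_i = 0. For each pair (i, j) with i < j, the coefficient of dx_i ∧ dx_j in alpha ∧ beta is (alpha_i * beta_j - alpha_j * beta_i). Collecting: alpha ∧ beta = (-y) dx ∧ dy + (-3*y) dx ∧ dz + (2*y) dy ∧ dz.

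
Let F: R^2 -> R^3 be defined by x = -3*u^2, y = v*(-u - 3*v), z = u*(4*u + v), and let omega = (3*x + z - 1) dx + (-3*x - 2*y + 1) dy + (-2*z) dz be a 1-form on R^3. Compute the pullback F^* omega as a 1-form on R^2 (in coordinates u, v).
F^* omega = (-34*u^3 - 39*u^2*v - 4*u*v^2 + 6*u - 6*v^3 - v) du + (-17*u^3 - 58*u^2*v - 18*u*v^2 - u - 36*v^3 - 6*v) dv

Using F^*(f dg) = (f ∘ F) d(g ∘ F), substitute each coordinate x_i by F_i(u, v) in f_i, and replace dx_i by d F_i = (∂F_i/∂u) du + (∂F_i/∂v) dv.
  For the x component: f_1(F) = -5*u^2 + u*v - 1; d F_1 = (-6*u) du + (0) dv
  For the y component: f_2(F) = 9*u^2 + 2*u*v + 6*v^2 + 1; d F_2 = (-v) du + (-u - 6*v) dv
  For the z component: f_3(F) = 2*u*(-4*u - v); d F_3 = (8*u + v) du + (u) dv
Combining and collecting du, dv coefficients:
  coeff of du: -34*u^3 - 39*u^2*v - 4*u*v^2 + 6*u - 6*v^3 - v
  coeff of dv: -17*u^3 - 58*u^2*v - 18*u*v^2 - u - 36*v^3 - 6*v
F^* omega = (-34*u^3 - 39*u^2*v - 4*u*v^2 + 6*u - 6*v^3 - v) du + (-17*u^3 - 58*u^2*v - 18*u*v^2 - u - 36*v^3 - 6*v) dv.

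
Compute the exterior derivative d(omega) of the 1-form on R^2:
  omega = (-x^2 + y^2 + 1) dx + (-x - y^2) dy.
d(omega) = (-2*y - 1) dx ∧ dy

For a 1-form omega = sum_i f_i dx_i, the exterior derivative is
  d(omega) = sum_{i < j} (∂f_j/∂x_i - ∂f_i/∂x_j) dx_i ∧ dx_j.
  coefficient of dx ∧ dy: ∂f_2/∂x - ∂f_1/∂y = ∂(-x - y^2)/∂x - ∂(-x^2 + y^2 + 1)/∂y = -2*y - 1
Assembling: d(omega) = (-2*y - 1) dx ∧ dy.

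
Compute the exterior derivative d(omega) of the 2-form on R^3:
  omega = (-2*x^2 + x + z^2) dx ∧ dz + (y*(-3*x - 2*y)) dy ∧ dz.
d(omega) = (-3*y) dx ∧ dy ∧ dz

For a 2-form omega = sum_{i<j} g_{ij} dx_i ∧ dx_j, the exterior derivative is
  d(omega) = sum_{i<j} d(g_{ij}) ∧ dx_i ∧ dx_j = sum_{i<j, k} (∂g_{ij}/∂x_k) dx_k ∧ dx_i ∧ dx_j.
Expand each term, using dx_k ∧ dx_i ∧ dx_j = sgn(permutation) dx_{(a)} ∧ dx_{(b)} ∧ dx_{(c)} with (a < b < c) sorted:
  d(y*(-3*x - 2*y)) includes (∂/∂x)(y*(-3*x - 2*y)) dx = (-3*y) dx, which multiplied by dy ∧ dz gives (-3*y) dx ∧ dy ∧ dz
Collecting like 3-forms: d(omega) = (-3*y) dx ∧ dy ∧ dz.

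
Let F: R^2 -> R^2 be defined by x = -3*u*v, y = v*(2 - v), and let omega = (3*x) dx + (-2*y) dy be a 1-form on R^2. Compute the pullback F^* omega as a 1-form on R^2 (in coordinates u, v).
F^* omega = (27*u*v^2) du + (v*(27*u^2 - 4*v^2 + 12*v - 8)) dv

Using F^*(f dg) = (f ∘ F) d(g ∘ F), substitute each coordinate x_i by F_i(u, v) in f_i, and replace dx_i by d F_i = (∂F_i/∂u) du + (∂F_i/∂v) dv.
  For the x component: f_1(F) = -9*u*v; d F_1 = (-3*v) du + (-3*u) dv
  For the y component: f_2(F) = 2*v*(v - 2); d F_2 = (0) du + (2 - 2*v) dv
Combining and collecting du, dv coefficients:
  coeff of du: 27*u*v^2
  coeff of dv: v*(27*u^2 - 4*v^2 + 12*v - 8)
F^* omega = (27*u*v^2) du + (v*(27*u^2 - 4*v^2 + 12*v - 8)) dv.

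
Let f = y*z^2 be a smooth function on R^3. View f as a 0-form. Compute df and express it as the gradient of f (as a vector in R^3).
df = (0) dx + (z^2) dy + (2*y*z) dz; grad f = (0, z^2, 2*y*z)

For a 0-form f, d f = (∂f/∂x) dx + (∂f/∂y) dy + (∂f/∂z) dz. The components of the vector representation are exactly the entries of grad f in Cartesian coordinates:
  ∂f/∂x = 0
  ∂f/∂y = z^2
  ∂f/∂z = 2*y*z.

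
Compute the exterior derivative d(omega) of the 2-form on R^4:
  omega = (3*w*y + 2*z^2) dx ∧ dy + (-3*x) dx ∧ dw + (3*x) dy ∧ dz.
d(omega) = (4*z + 3) dx ∧ dy ∧ dz + (3*y) dx ∧ dy ∧ dw

For a 2-form omega = sum_{i<j} g_{ij} dx_i ∧ dx_j, the exterior derivative is
  d(omega) = sum_{i<j} d(g_{ij}) ∧ dx_i ∧ dx_j = sum_{i<j, k} (∂g_{ij}/∂x_k) dx_k ∧ dx_i ∧ dx_j.
Expand each term, using dx_k ∧ dx_i ∧ dx_j = sgn(permutation) dx_{(a)} ∧ dx_{(b)} ∧ dx_{(c)} with (a < b < c) sorted:
  d(3*w*y + 2*z^2) includes (∂/∂z)(3*w*y + 2*z^2) dz = (4*z) dz, which multiplied by dx ∧ dy gives (4*z) dx ∧ dy ∧ dz
  d(3*w*y + 2*z^2) includes (∂/∂w)(3*w*y + 2*z^2) dw = (3*y) dw, which multiplied by dx ∧ dy gives (3*y) dx ∧ dy ∧ dw
  d(3*x) includes (∂/∂x)(3*x) dx = (3) dx, which multiplied by dy ∧ dz gives (3) dx ∧ dy ∧ dz
Collecting like 3-forms: d(omega) = (4*z + 3) dx ∧ dy ∧ dz + (3*y) dx ∧ dy ∧ dw.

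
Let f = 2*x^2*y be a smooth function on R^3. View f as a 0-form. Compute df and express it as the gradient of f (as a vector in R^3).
df = (4*x*y) dx + (2*x^2) dy + (0) dz; grad f = (4*x*y, 2*x^2, 0)

For a 0-form f, d f = (∂f/∂x) dx + (∂f/∂y) dy + (∂f/∂z) dz. The components of the vector representation are exactly the entries of grad f in Cartesian coordinates:
  ∂f/∂x = 4*x*y
  ∂f/∂y = 2*x^2
  ∂f/∂z = 0.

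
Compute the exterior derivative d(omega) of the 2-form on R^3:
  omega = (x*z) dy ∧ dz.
d(omega) = (z) dx ∧ dy ∧ dz

For a 2-form omega = sum_{i<j} g_{ij} dx_i ∧ dx_j, the exterior derivative is
  d(omega) = sum_{i<j} d(g_{ij}) ∧ dx_i ∧ dx_j = sum_{i<j, k} (∂g_{ij}/∂x_k) dx_k ∧ dx_i ∧ dx_j.
Expand each term, using dx_k ∧ dx_i ∧ dx_j = sgn(permutation) dx_{(a)} ∧ dx_{(b)} ∧ dx_{(c)} with (a < b < c) sorted:
  d(x*z) includes (∂/∂x)(x*z) dx = (z) dx, which multiplied by dy ∧ dz gives (z) dx ∧ dy ∧ dz
Collecting like 3-forms: d(omega) = (z) dx ∧ dy ∧ dz.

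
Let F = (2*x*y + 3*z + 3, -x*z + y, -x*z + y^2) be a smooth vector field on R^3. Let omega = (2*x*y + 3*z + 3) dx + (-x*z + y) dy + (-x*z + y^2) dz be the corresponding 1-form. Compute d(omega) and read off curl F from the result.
d(omega) = (x + 2*y) dy ∧ dz + (z + 3) dz ∧ dx + (-2*x - z) dx ∧ dy; curl F = (x + 2*y, z + 3, -2*x - z)

d omega = sum_{i<j} (∂f_j/∂x_i - ∂f_i/∂x_j) dx_i ∧ dx_j. Under the identification (dy ∧ dz, dz ∧ dx, dx ∧ dy) ↔ (e_x, e_y, e_z), the coefficients are exactly the components of curl F. Compute:
  ∂R/∂y - ∂Q/∂z = (2*y) - (-x) = x + 2*y
  ∂P/∂z - ∂R/∂x = (3) - (-z) = z + 3
  ∂Q/∂x - ∂P/∂y = (-z) - (2*x) = -2*x - z.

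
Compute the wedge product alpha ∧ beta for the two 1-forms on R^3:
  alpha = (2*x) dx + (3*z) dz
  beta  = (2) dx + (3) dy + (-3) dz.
alpha ∧ beta = (6*x) dx ∧ dy + (-6*x - 6*z) dx ∧ dz + (-9*z) dy ∧ dz

Distribute the wedge, using dx_i ∧ dx_j = -dx_j ∧ dx_i and dx_i ∧ dx_i = 0. For each pair (i, j) with i < j, the coefficient of dx_i ∧ dx_j in alpha ∧ beta is (alpha_i * beta_j - alpha_j * beta_i). Collecting: alpha ∧ beta = (6*x) dx ∧ dy + (-6*x - 6*z) dx ∧ dz + (-9*z) dy ∧ dz.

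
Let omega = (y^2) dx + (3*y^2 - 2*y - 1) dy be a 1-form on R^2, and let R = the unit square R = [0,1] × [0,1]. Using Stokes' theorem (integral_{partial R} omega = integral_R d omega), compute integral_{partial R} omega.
integral_(partial R) omega = -1

Stokes: integral_partial_R omega = integral_R d omega with d omega = (∂Q/∂x - ∂P/∂y) dx ∧ dy.
  ∂Q/∂x = 0
  ∂P/∂y = 2*y
  integrand = ∂Q/∂x - ∂P/∂y = -2*y.
Integrating over R: integral_0^1 integral_0^1 (-2*y) dx dy = -1.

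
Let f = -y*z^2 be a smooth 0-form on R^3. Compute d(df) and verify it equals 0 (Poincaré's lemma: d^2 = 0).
d(df) = 0

Step 1: df = sum_i (∂f/∂x_i) dx_i = (0) dx + (-z^2) dy + (-2*y*z) dz.
Step 2: Apply d again. Using the 1-form formula, the coefficient of dx ∧ dy in d(df) is ∂^2 f/∂x ∂y - ∂^2 f/∂y ∂x = (0) - (0) = 0 (equality of mixed partials for smooth f).
Similarly for dx ∧ dz and dy ∧ dz — all coefficients vanish. So d(df) = 0.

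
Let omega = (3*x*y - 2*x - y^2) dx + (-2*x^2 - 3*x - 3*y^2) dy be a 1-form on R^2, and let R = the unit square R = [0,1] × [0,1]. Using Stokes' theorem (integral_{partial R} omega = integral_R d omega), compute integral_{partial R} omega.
integral_(partial R) omega = -11/2

Stokes: integral_partial_R omega = integral_R d omega with d omega = (∂Q/∂x - ∂P/∂y) dx ∧ dy.
  ∂Q/∂x = -4*x - 3
  ∂P/∂y = 3*x - 2*y
  integrand = ∂Q/∂x - ∂P/∂y = -7*x + 2*y - 3.
Integrating over R: integral_0^1 integral_0^1 (-7*x + 2*y - 3) dx dy = -11/2.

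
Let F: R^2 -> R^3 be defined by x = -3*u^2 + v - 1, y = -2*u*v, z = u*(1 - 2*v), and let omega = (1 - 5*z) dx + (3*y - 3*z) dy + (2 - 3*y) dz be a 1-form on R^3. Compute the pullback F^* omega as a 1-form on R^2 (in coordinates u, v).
F^* omega = (-60*u^2*v + 30*u^2 - 12*u*v^2 + 12*u*v - 6*u - 4*v + 2) du + (-12*u^2*v + 6*u^2 + 10*u*v - 9*u + 1) dv

Using F^*(f dg) = (f ∘ F) d(g ∘ F), substitute each coordinate x_i by F_i(u, v) in f_i, and replace dx_i by d F_i = (∂F_i/∂u) du + (∂F_i/∂v) dv.
  For the x component: f_1(F) = 10*u*v - 5*u + 1; d F_1 = (-6*u) du + (1) dv
  For the y component: f_2(F) = -3*u; d F_2 = (-2*v) du + (-2*u) dv
  For the z component: f_3(F) = 6*u*v + 2; d F_3 = (1 - 2*v) du + (-2*u) dv
Combining and collecting du, dv coefficients:
  coeff of du: -60*u^2*v + 30*u^2 - 12*u*v^2 + 12*u*v - 6*u - 4*v + 2
  coeff of dv: -12*u^2*v + 6*u^2 + 10*u*v - 9*u + 1
F^* omega = (-60*u^2*v + 30*u^2 - 12*u*v^2 + 12*u*v - 6*u - 4*v + 2) du + (-12*u^2*v + 6*u^2 + 10*u*v - 9*u + 1) dv.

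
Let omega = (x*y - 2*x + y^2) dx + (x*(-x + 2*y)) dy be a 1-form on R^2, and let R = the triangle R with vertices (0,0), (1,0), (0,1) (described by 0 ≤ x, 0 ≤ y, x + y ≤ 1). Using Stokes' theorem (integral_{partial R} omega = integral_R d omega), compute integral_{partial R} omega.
integral_(partial R) omega = -1/2

Stokes: integral_partial_R omega = integral_R d omega with d omega = (∂Q/∂x - ∂P/∂y) dx ∧ dy.
  ∂Q/∂x = -2*x + 2*y
  ∂P/∂y = x + 2*y
  integrand = ∂Q/∂x - ∂P/∂y = -3*x.
Integrating over R: integral_0^1 integral_0^{1-x} (-3*x) dy dx = -1/2.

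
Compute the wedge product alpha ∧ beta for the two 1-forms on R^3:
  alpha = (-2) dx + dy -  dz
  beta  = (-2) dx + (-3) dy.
alpha ∧ beta = (8) dx ∧ dy + (-2) dx ∧ dz + (-3) dy ∧ dz

Distribute the wedge, using dx_i ∧ dx_j = -dx_j ∧ dx_i and dx_i ∧ dx_i = 0. For each pair (i, j) with i < j, the coefficient of dx_i ∧ dx_j in alpha ∧ beta is (alpha_i * beta_j - alpha_j * beta_i). Collecting: alpha ∧ beta = (8) dx ∧ dy + (-2) dx ∧ dz + (-3) dy ∧ dz.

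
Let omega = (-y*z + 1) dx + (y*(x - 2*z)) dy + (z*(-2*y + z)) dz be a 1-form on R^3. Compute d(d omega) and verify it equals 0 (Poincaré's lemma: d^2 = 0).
d(d omega) = 0

Step 1: d omega = sum_{i<j} (∂f_j/∂x_i - ∂f_i/∂x_j) dx_i ∧ dx_j:
  coeff of dx ∧ dy: y + z
  coeff of dx ∧ dz: y
  coeff of dy ∧ dz: 2*y - 2*z
Step 2: Apply d again to each 2-form coefficient. The only possible 3-form in R^3 is dx ∧ dy ∧ dz, with coefficient
  ∂(coeff of dy∧dz)/∂x - ∂(coeff of dx∧dz)/∂y + ∂(coeff of dx∧dy)/∂z
  = ∂/∂x (2*y - 2*z) - ∂/∂y (y) + ∂/∂z (y + z).
Each of these terms simplifies to sums of mixed partials that cancel in pairs. The result is 0 (by equality of mixed partials for smooth functions — Schwarz / Clairaut).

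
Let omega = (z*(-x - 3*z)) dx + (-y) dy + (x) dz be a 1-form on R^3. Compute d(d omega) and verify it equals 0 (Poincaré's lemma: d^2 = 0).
d(d omega) = 0

Step 1: d omega = sum_{i<j} (∂f_j/∂x_i - ∂f_i/∂x_j) dx_i ∧ dx_j:
  coeff of dx ∧ dy: 0
  coeff of dx ∧ dz: x + 6*z + 1
  coeff of dy ∧ dz: 0
Step 2: Apply d again to each 2-form coefficient. The only possible 3-form in R^3 is dx ∧ dy ∧ dz, with coefficient
  ∂(coeff of dy∧dz)/∂x - ∂(coeff of dx∧dz)/∂y + ∂(coeff of dx∧dy)/∂z
  = ∂/∂x (0) - ∂/∂y (x + 6*z + 1) + ∂/∂z (0).
Each of these terms simplifies to sums of mixed partials that cancel in pairs. The result is 0 (by equality of mixed partials for smooth functions — Schwarz / Clairaut).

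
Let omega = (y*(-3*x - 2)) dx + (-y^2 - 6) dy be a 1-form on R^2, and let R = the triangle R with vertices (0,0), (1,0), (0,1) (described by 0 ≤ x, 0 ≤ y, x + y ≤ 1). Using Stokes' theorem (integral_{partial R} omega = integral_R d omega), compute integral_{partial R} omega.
integral_(partial R) omega = 3/2

Stokes: integral_partial_R omega = integral_R d omega with d omega = (∂Q/∂x - ∂P/∂y) dx ∧ dy.
  ∂Q/∂x = 0
  ∂P/∂y = -3*x - 2
  integrand = ∂Q/∂x - ∂P/∂y = 3*x + 2.
Integrating over R: integral_0^1 integral_0^{1-x} (3*x + 2) dy dx = 3/2.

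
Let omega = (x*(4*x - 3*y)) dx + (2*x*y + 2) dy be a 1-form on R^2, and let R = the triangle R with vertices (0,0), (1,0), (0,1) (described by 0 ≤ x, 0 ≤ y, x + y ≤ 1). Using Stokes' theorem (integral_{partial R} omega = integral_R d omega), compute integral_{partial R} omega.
integral_(partial R) omega = 5/6

Stokes: integral_partial_R omega = integral_R d omega with d omega = (∂Q/∂x - ∂P/∂y) dx ∧ dy.
  ∂Q/∂x = 2*y
  ∂P/∂y = -3*x
  integrand = ∂Q/∂x - ∂P/∂y = 3*x + 2*y.
Integrating over R: integral_0^1 integral_0^{1-x} (3*x + 2*y) dy dx = 5/6.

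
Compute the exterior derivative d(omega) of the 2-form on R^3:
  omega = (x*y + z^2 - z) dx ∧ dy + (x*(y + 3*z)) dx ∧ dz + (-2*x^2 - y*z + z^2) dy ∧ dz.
d(omega) = (-5*x + 2*z - 1) dx ∧ dy ∧ dz

For a 2-form omega = sum_{i<j} g_{ij} dx_i ∧ dx_j, the exterior derivative is
  d(omega) = sum_{i<j} d(g_{ij}) ∧ dx_i ∧ dx_j = sum_{i<j, k} (∂g_{ij}/∂x_k) dx_k ∧ dx_i ∧ dx_j.
Expand each term, using dx_k ∧ dx_i ∧ dx_j = sgn(permutation) dx_{(a)} ∧ dx_{(b)} ∧ dx_{(c)} with (a < b < c) sorted:
  d(x*y + z^2 - z) includes (∂/∂z)(x*y + z^2 - z) dz = (2*z - 1) dz, which multiplied by dx ∧ dy gives (2*z - 1) dx ∧ dy ∧ dz
  d(x*(y + 3*z)) includes (∂/∂y)(x*(y + 3*z)) dy = (x) dy, which multiplied by dx ∧ dz gives (-x) dx ∧ dy ∧ dz
  d(-2*x^2 - y*z + z^2) includes (∂/∂x)(-2*x^2 - y*z + z^2) dx = (-4*x) dx, which multiplied by dy ∧ dz gives (-4*x) dx ∧ dy ∧ dz
Collecting like 3-forms: d(omega) = (-5*x + 2*z - 1) dx ∧ dy ∧ dz.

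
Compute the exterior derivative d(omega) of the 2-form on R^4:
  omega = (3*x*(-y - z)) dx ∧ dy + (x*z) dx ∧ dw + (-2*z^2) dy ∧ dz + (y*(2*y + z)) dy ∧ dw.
d(omega) = (-3*x) dx ∧ dy ∧ dz + (-x) dx ∧ dz ∧ dw + (-y) dy ∧ dz ∧ dw

For a 2-form omega = sum_{i<j} g_{ij} dx_i ∧ dx_j, the exterior derivative is
  d(omega) = sum_{i<j} d(g_{ij}) ∧ dx_i ∧ dx_j = sum_{i<j, k} (∂g_{ij}/∂x_k) dx_k ∧ dx_i ∧ dx_j.
Expand each term, using dx_k ∧ dx_i ∧ dx_j = sgn(permutation) dx_{(a)} ∧ dx_{(b)} ∧ dx_{(c)} with (a < b < c) sorted:
  d(3*x*(-y - z)) includes (∂/∂z)(3*x*(-y - z)) dz = (-3*x) dz, which multiplied by dx ∧ dy gives (-3*x) dx ∧ dy ∧ dz
  d(x*z) includes (∂/∂z)(x*z) dz = (x) dz, which multiplied by dx ∧ dw gives (-x) dx ∧ dz ∧ dw
  d(y*(2*y + z)) includes (∂/∂z)(y*(2*y + z)) dz = (y) dz, which multiplied by dy ∧ dw gives (-y) dy ∧ dz ∧ dw
Collecting like 3-forms: d(omega) = (-3*x) dx ∧ dy ∧ dz + (-x) dx ∧ dz ∧ dw + (-y) dy ∧ dz ∧ dw.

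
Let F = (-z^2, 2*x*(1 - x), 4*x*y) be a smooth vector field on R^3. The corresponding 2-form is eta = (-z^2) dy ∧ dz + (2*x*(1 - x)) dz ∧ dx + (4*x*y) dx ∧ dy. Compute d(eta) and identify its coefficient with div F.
d(eta) = (0) dx ∧ dy ∧ dz; div F = 0

For a 2-form in R^3 of the form above, applying d gives a 3-form with coefficient ∂P/∂x + ∂Q/∂y + ∂R/∂z:
  ∂P/∂x = 0
  ∂Q/∂y = 0
  ∂R/∂z = 0
Sum = 0, which is exactly div F.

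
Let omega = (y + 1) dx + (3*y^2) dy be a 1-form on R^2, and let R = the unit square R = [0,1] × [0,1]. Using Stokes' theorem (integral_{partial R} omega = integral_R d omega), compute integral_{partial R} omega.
integral_(partial R) omega = -1

Stokes: integral_partial_R omega = integral_R d omega with d omega = (∂Q/∂x - ∂P/∂y) dx ∧ dy.
  ∂Q/∂x = 0
  ∂P/∂y = 1
  integrand = ∂Q/∂x - ∂P/∂y = -1.
Integrating over R: integral_0^1 integral_0^1 (-1) dx dy = -1.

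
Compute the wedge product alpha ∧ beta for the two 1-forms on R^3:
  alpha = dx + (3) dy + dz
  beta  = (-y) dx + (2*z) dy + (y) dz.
alpha ∧ beta = (3*y + 2*z) dx ∧ dy + (2*y) dx ∧ dz + (3*y - 2*z) dy ∧ dz

Distribute the wedge, using dx_i ∧ dx_j = -dx_j ∧ dx_i and dx_i ∧ dx_i = 0. For each pair (i, j) with i < j, the coefficient of dx_i ∧ dx_j in alpha ∧ beta is (alpha_i * beta_j - alpha_j * beta_i). Collecting: alpha ∧ beta = (3*y + 2*z) dx ∧ dy + (2*y) dx ∧ dz + (3*y - 2*z) dy ∧ dz.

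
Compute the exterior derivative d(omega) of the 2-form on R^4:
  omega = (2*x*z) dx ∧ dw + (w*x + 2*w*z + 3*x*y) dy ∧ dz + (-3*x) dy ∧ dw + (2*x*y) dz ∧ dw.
d(omega) = (-2*x + 2*y) dx ∧ dz ∧ dw + (w + 3*y) dx ∧ dy ∧ dz + (3*x + 2*z) dy ∧ dz ∧ dw + (-3) dx ∧ dy ∧ dw

For a 2-form omega = sum_{i<j} g_{ij} dx_i ∧ dx_j, the exterior derivative is
  d(omega) = sum_{i<j} d(g_{ij}) ∧ dx_i ∧ dx_j = sum_{i<j, k} (∂g_{ij}/∂x_k) dx_k ∧ dx_i ∧ dx_j.
Expand each term, using dx_k ∧ dx_i ∧ dx_j = sgn(permutation) dx_{(a)} ∧ dx_{(b)} ∧ dx_{(c)} with (a < b < c) sorted:
  d(2*x*z) includes (∂/∂z)(2*x*z) dz = (2*x) dz, which multiplied by dx ∧ dw gives (-2*x) dx ∧ dz ∧ dw
  d(w*x + 2*w*z + 3*x*y) includes (∂/∂x)(w*x + 2*w*z + 3*x*y) dx = (w + 3*y) dx, which multiplied by dy ∧ dz gives (w + 3*y) dx ∧ dy ∧ dz
  d(w*x + 2*w*z + 3*x*y) includes (∂/∂w)(w*x + 2*w*z + 3*x*y) dw = (x + 2*z) dw, which multiplied by dy ∧ dz gives (x + 2*z) dy ∧ dz ∧ dw
  d(-3*x) includes (∂/∂x)(-3*x) dx = (-3) dx, which multiplied by dy ∧ dw gives (-3) dx ∧ dy ∧ dw
  d(2*x*y) includes (∂/∂x)(2*x*y) dx = (2*y) dx, which multiplied by dz ∧ dw gives (2*y) dx ∧ dz ∧ dw
  d(2*x*y) includes (∂/∂y)(2*x*y) dy = (2*x) dy, which multiplied by dz ∧ dw gives (2*x) dy ∧ dz ∧ dw
Collecting like 3-forms: d(omega) = (-2*x + 2*y) dx ∧ dz ∧ dw + (w + 3*y) dx ∧ dy ∧ dz + (3*x + 2*z) dy ∧ dz ∧ dw + (-3) dx ∧ dy ∧ dw.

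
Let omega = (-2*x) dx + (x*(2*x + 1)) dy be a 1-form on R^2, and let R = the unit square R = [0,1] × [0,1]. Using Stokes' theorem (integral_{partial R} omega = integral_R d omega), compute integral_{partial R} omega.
integral_(partial R) omega = 3

Stokes: integral_partial_R omega = integral_R d omega with d omega = (∂Q/∂x - ∂P/∂y) dx ∧ dy.
  ∂Q/∂x = 4*x + 1
  ∂P/∂y = 0
  integrand = ∂Q/∂x - ∂P/∂y = 4*x + 1.
Integrating over R: integral_0^1 integral_0^1 (4*x + 1) dx dy = 3.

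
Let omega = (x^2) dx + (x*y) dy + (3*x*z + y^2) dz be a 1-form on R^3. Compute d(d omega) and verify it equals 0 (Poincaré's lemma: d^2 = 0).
d(d omega) = 0

Step 1: d omega = sum_{i<j} (∂f_j/∂x_i - ∂f_i/∂x_j) dx_i ∧ dx_j:
  coeff of dx ∧ dy: y
  coeff of dx ∧ dz: 3*z
  coeff of dy ∧ dz: 2*y
Step 2: Apply d again to each 2-form coefficient. The only possible 3-form in R^3 is dx ∧ dy ∧ dz, with coefficient
  ∂(coeff of dy∧dz)/∂x - ∂(coeff of dx∧dz)/∂y + ∂(coeff of dx∧dy)/∂z
  = ∂/∂x (2*y) - ∂/∂y (3*z) + ∂/∂z (y).
Each of these terms simplifies to sums of mixed partials that cancel in pairs. The result is 0 (by equality of mixed partials for smooth functions — Schwarz / Clairaut).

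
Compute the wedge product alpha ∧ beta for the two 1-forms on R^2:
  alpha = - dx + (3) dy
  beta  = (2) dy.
alpha ∧ beta = (-2) dx ∧ dy

Distribute the wedge, using dx_i ∧ dx_j = -dx_j ∧ dx_i and dx_i ∧ dx_i = 0. For each pair (i, j) with i < j, the coefficient of dx_i ∧ dx_j in alpha ∧ beta is (alpha_i * beta_j - alpha_j * beta_i). Collecting: alpha ∧ beta = (-2) dx ∧ dy.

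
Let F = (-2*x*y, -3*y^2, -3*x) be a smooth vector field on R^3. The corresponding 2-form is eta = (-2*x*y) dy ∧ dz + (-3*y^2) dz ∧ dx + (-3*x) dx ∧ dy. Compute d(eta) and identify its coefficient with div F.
d(eta) = (-8*y) dx ∧ dy ∧ dz; div F = -8*y

For a 2-form in R^3 of the form above, applying d gives a 3-form with coefficient ∂P/∂x + ∂Q/∂y + ∂R/∂z:
  ∂P/∂x = -2*y
  ∂Q/∂y = -6*y
  ∂R/∂z = 0
Sum = -8*y, which is exactly div F.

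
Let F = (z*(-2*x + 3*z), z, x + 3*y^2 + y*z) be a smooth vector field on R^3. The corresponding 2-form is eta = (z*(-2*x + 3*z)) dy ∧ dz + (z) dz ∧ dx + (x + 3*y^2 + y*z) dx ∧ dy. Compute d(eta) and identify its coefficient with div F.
d(eta) = (y - 2*z) dx ∧ dy ∧ dz; div F = y - 2*z

For a 2-form in R^3 of the form above, applying d gives a 3-form with coefficient ∂P/∂x + ∂Q/∂y + ∂R/∂z:
  ∂P/∂x = -2*z
  ∂Q/∂y = 0
  ∂R/∂z = y
Sum = y - 2*z, which is exactly div F.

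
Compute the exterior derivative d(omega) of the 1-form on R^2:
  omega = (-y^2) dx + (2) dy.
d(omega) = (2*y) dx ∧ dy

For a 1-form omega = sum_i f_i dx_i, the exterior derivative is
  d(omega) = sum_{i < j} (∂f_j/∂x_i - ∂f_i/∂x_j) dx_i ∧ dx_j.
  coefficient of dx ∧ dy: ∂f_2/∂x - ∂f_1/∂y = ∂(2)/∂x - ∂(-y^2)/∂y = 2*y
Assembling: d(omega) = (2*y) dx ∧ dy.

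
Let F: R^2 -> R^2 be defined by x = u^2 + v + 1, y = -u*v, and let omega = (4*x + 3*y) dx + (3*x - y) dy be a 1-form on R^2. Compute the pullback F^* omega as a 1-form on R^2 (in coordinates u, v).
F^* omega = (8*u^3 - 9*u^2*v - u*v^2 + 8*u*v + 8*u - 3*v^2 - 3*v) du + (-3*u^3 - u^2*v + 4*u^2 - 6*u*v - 3*u + 4*v + 4) dv

Using F^*(f dg) = (f ∘ F) d(g ∘ F), substitute each coordinate x_i by F_i(u, v) in f_i, and replace dx_i by d F_i = (∂F_i/∂u) du + (∂F_i/∂v) dv.
  For the x component: f_1(F) = 4*u^2 - 3*u*v + 4*v + 4; d F_1 = (2*u) du + (1) dv
  For the y component: f_2(F) = 3*u^2 + u*v + 3*v + 3; d F_2 = (-v) du + (-u) dv
Combining and collecting du, dv coefficients:
  coeff of du: 8*u^3 - 9*u^2*v - u*v^2 + 8*u*v + 8*u - 3*v^2 - 3*v
  coeff of dv: -3*u^3 - u^2*v + 4*u^2 - 6*u*v - 3*u + 4*v + 4
F^* omega = (8*u^3 - 9*u^2*v - u*v^2 + 8*u*v + 8*u - 3*v^2 - 3*v) du + (-3*u^3 - u^2*v + 4*u^2 - 6*u*v - 3*u + 4*v + 4) dv.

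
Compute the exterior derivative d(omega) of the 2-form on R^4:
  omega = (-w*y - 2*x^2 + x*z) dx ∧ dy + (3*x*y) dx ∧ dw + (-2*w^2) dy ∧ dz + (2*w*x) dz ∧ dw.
d(omega) = (x) dx ∧ dy ∧ dz + (-3*x - y) dx ∧ dy ∧ dw + (-4*w) dy ∧ dz ∧ dw + (2*w) dx ∧ dz ∧ dw

For a 2-form omega = sum_{i<j} g_{ij} dx_i ∧ dx_j, the exterior derivative is
  d(omega) = sum_{i<j} d(g_{ij}) ∧ dx_i ∧ dx_j = sum_{i<j, k} (∂g_{ij}/∂x_k) dx_k ∧ dx_i ∧ dx_j.
Expand each term, using dx_k ∧ dx_i ∧ dx_j = sgn(permutation) dx_{(a)} ∧ dx_{(b)} ∧ dx_{(c)} with (a < b < c) sorted:
  d(-w*y - 2*x^2 + x*z) includes (∂/∂z)(-w*y - 2*x^2 + x*z) dz = (x) dz, which multiplied by dx ∧ dy gives (x) dx ∧ dy ∧ dz
  d(-w*y - 2*x^2 + x*z) includes (∂/∂w)(-w*y - 2*x^2 + x*z) dw = (-y) dw, which multiplied by dx ∧ dy gives (-y) dx ∧ dy ∧ dw
  d(3*x*y) includes (∂/∂y)(3*x*y) dy = (3*x) dy, which multiplied by dx ∧ dw gives (-3*x) dx ∧ dy ∧ dw
  d(-2*w^2) includes (∂/∂w)(-2*w^2) dw = (-4*w) dw, which multiplied by dy ∧ dz gives (-4*w) dy ∧ dz ∧ dw
  d(2*w*x) includes (∂/∂x)(2*w*x) dx = (2*w) dx, which multiplied by dz ∧ dw gives (2*w) dx ∧ dz ∧ dw
Collecting like 3-forms: d(omega) = (x) dx ∧ dy ∧ dz + (-3*x - y) dx ∧ dy ∧ dw + (-4*w) dy ∧ dz ∧ dw + (2*w) dx ∧ dz ∧ dw.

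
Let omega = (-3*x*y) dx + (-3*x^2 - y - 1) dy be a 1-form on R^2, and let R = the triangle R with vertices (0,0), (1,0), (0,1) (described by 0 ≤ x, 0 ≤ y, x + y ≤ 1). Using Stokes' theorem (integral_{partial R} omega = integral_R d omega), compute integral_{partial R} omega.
integral_(partial R) omega = -1/2

Stokes: integral_partial_R omega = integral_R d omega with d omega = (∂Q/∂x - ∂P/∂y) dx ∧ dy.
  ∂Q/∂x = -6*x
  ∂P/∂y = -3*x
  integrand = ∂Q/∂x - ∂P/∂y = -3*x.
Integrating over R: integral_0^1 integral_0^{1-x} (-3*x) dy dx = -1/2.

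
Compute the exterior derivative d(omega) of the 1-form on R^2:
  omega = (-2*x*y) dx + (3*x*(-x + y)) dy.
d(omega) = (-4*x + 3*y) dx ∧ dy

For a 1-form omega = sum_i f_i dx_i, the exterior derivative is
  d(omega) = sum_{i < j} (∂f_j/∂x_i - ∂f_i/∂x_j) dx_i ∧ dx_j.
  coefficient of dx ∧ dy: ∂f_2/∂x - ∂f_1/∂y = ∂(3*x*(-x + y))/∂x - ∂(-2*x*y)/∂y = -4*x + 3*y
Assembling: d(omega) = (-4*x + 3*y) dx ∧ dy.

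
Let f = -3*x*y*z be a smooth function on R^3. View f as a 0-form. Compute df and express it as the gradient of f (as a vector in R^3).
df = (-3*y*z) dx + (-3*x*z) dy + (-3*x*y) dz; grad f = (-3*y*z, -3*x*z, -3*x*y)

For a 0-form f, d f = (∂f/∂x) dx + (∂f/∂y) dy + (∂f/∂z) dz. The components of the vector representation are exactly the entries of grad f in Cartesian coordinates:
  ∂f/∂x = -3*y*z
  ∂f/∂y = -3*x*z
  ∂f/∂z = -3*x*y.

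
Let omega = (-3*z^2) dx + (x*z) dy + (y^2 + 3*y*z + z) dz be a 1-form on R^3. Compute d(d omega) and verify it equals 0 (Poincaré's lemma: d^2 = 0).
d(d omega) = 0

Step 1: d omega = sum_{i<j} (∂f_j/∂x_i - ∂f_i/∂x_j) dx_i ∧ dx_j:
  coeff of dx ∧ dy: z
  coeff of dx ∧ dz: 6*z
  coeff of dy ∧ dz: -x + 2*y + 3*z
Step 2: Apply d again to each 2-form coefficient. The only possible 3-form in R^3 is dx ∧ dy ∧ dz, with coefficient
  ∂(coeff of dy∧dz)/∂x - ∂(coeff of dx∧dz)/∂y + ∂(coeff of dx∧dy)/∂z
  = ∂/∂x (-x + 2*y + 3*z) - ∂/∂y (6*z) + ∂/∂z (z).
Each of these terms simplifies to sums of mixed partials that cancel in pairs. The result is 0 (by equality of mixed partials for smooth functions — Schwarz / Clairaut).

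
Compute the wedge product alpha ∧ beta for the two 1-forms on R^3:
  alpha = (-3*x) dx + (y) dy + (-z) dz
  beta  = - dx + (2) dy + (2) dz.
alpha ∧ beta = (-6*x + y) dx ∧ dy + (-6*x - z) dx ∧ dz + (2*y + 2*z) dy ∧ dz

Distribute the wedge, using dx_i ∧ dx_j = -dx_j ∧ dx_i and dx_i ∧ dx_i = 0. For each pair (i, j) with i < j, the coefficient of dx_i ∧ dx_j in alpha ∧ beta is (alpha_i * beta_j - alpha_j * beta_i). Collecting: alpha ∧ beta = (-6*x + y) dx ∧ dy + (-6*x - z) dx ∧ dz + (2*y + 2*z) dy ∧ dz.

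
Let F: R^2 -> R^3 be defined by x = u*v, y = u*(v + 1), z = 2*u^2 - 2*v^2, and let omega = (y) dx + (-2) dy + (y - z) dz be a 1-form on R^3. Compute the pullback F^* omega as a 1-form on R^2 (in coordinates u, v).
F^* omega = (-8*u^3 + 4*u^2*v + 4*u^2 + 9*u*v^2 + u*v - 2*v - 2) du + (9*u^2*v + u^2 - 4*u*v^2 - 4*u*v - 2*u - 8*v^3) dv

Using F^*(f dg) = (f ∘ F) d(g ∘ F), substitute each coordinate x_i by F_i(u, v) in f_i, and replace dx_i by d F_i = (∂F_i/∂u) du + (∂F_i/∂v) dv.
  For the x component: f_1(F) = u*(v + 1); d F_1 = (v) du + (u) dv
  For the y component: f_2(F) = -2; d F_2 = (v + 1) du + (u) dv
  For the z component: f_3(F) = -2*u^2 + u*v + u + 2*v^2; d F_3 = (4*u) du + (-4*v) dv
Combining and collecting du, dv coefficients:
  coeff of du: -8*u^3 + 4*u^2*v + 4*u^2 + 9*u*v^2 + u*v - 2*v - 2
  coeff of dv: 9*u^2*v + u^2 - 4*u*v^2 - 4*u*v - 2*u - 8*v^3
F^* omega = (-8*u^3 + 4*u^2*v + 4*u^2 + 9*u*v^2 + u*v - 2*v - 2) du + (9*u^2*v + u^2 - 4*u*v^2 - 4*u*v - 2*u - 8*v^3) dv.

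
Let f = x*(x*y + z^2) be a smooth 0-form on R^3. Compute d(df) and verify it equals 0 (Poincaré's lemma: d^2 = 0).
d(df) = 0

Step 1: df = sum_i (∂f/∂x_i) dx_i = (2*x*y + z^2) dx + (x^2) dy + (2*x*z) dz.
Step 2: Apply d again. Using the 1-form formula, the coefficient of dx ∧ dy in d(df) is ∂^2 f/∂x ∂y - ∂^2 f/∂y ∂x = (2*x) - (2*x) = 0 (equality of mixed partials for smooth f).
Similarly for dx ∧ dz and dy ∧ dz — all coefficients vanish. So d(df) = 0.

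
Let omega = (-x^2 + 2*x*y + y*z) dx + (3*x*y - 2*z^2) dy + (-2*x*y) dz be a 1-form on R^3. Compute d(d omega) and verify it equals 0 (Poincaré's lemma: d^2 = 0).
d(d omega) = 0

Step 1: d omega = sum_{i<j} (∂f_j/∂x_i - ∂f_i/∂x_j) dx_i ∧ dx_j:
  coeff of dx ∧ dy: -2*x + 3*y - z
  coeff of dx ∧ dz: -3*y
  coeff of dy ∧ dz: -2*x + 4*z
Step 2: Apply d again to each 2-form coefficient. The only possible 3-form in R^3 is dx ∧ dy ∧ dz, with coefficient
  ∂(coeff of dy∧dz)/∂x - ∂(coeff of dx∧dz)/∂y + ∂(coeff of dx∧dy)/∂z
  = ∂/∂x (-2*x + 4*z) - ∂/∂y (-3*y) + ∂/∂z (-2*x + 3*y - z).
Each of these terms simplifies to sums of mixed partials that cancel in pairs. The result is 0 (by equality of mixed partials for smooth functions — Schwarz / Clairaut).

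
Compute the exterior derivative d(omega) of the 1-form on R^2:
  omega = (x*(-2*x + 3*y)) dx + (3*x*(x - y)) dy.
d(omega) = (3*x - 3*y) dx ∧ dy

For a 1-form omega = sum_i f_i dx_i, the exterior derivative is
  d(omega) = sum_{i < j} (∂f_j/∂x_i - ∂f_i/∂x_j) dx_i ∧ dx_j.
  coefficient of dx ∧ dy: ∂f_2/∂x - ∂f_1/∂y = ∂(3*x*(x - y))/∂x - ∂(x*(-2*x + 3*y))/∂y = 3*x - 3*y
Assembling: d(omega) = (3*x - 3*y) dx ∧ dy.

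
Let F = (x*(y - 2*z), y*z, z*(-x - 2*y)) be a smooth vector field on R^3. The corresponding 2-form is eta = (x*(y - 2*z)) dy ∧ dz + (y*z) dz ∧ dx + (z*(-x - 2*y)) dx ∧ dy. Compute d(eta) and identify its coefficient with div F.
d(eta) = (-x - y - z) dx ∧ dy ∧ dz; div F = -x - y - z

For a 2-form in R^3 of the form above, applying d gives a 3-form with coefficient ∂P/∂x + ∂Q/∂y + ∂R/∂z:
  ∂P/∂x = y - 2*z
  ∂Q/∂y = z
  ∂R/∂z = -x - 2*y
Sum = -x - y - z, which is exactly div F.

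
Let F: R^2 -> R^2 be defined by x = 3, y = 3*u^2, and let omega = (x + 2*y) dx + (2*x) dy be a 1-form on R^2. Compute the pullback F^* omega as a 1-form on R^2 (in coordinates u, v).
F^* omega = (36*u) du

Using F^*(f dg) = (f ∘ F) d(g ∘ F), substitute each coordinate x_i by F_i(u, v) in f_i, and replace dx_i by d F_i = (∂F_i/∂u) du + (∂F_i/∂v) dv.
  For the x component: f_1(F) = 6*u^2 + 3; d F_1 = (0) du + (0) dv
  For the y component: f_2(F) = 6; d F_2 = (6*u) du + (0) dv
Combining and collecting du, dv coefficients:
  coeff of du: 36*u
  coeff of dv: 0
F^* omega = (36*u) du.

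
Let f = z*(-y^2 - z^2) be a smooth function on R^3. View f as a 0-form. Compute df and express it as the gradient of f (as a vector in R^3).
df = (0) dx + (-2*y*z) dy + (-y^2 - 3*z^2) dz; grad f = (0, -2*y*z, -y^2 - 3*z^2)

For a 0-form f, d f = (∂f/∂x) dx + (∂f/∂y) dy + (∂f/∂z) dz. The components of the vector representation are exactly the entries of grad f in Cartesian coordinates:
  ∂f/∂x = 0
  ∂f/∂y = -2*y*z
  ∂f/∂z = -y^2 - 3*z^2.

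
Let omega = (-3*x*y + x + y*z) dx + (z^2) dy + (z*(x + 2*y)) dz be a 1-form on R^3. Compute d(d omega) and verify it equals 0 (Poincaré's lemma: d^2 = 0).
d(d omega) = 0

Step 1: d omega = sum_{i<j} (∂f_j/∂x_i - ∂f_i/∂x_j) dx_i ∧ dx_j:
  coeff of dx ∧ dy: 3*x - z
  coeff of dx ∧ dz: -y + z
  coeff of dy ∧ dz: 0
Step 2: Apply d again to each 2-form coefficient. The only possible 3-form in R^3 is dx ∧ dy ∧ dz, with coefficient
  ∂(coeff of dy∧dz)/∂x - ∂(coeff of dx∧dz)/∂y + ∂(coeff of dx∧dy)/∂z
  = ∂/∂x (0) - ∂/∂y (-y + z) + ∂/∂z (3*x - z).
Each of these terms simplifies to sums of mixed partials that cancel in pairs. The result is 0 (by equality of mixed partials for smooth functions — Schwarz / Clairaut).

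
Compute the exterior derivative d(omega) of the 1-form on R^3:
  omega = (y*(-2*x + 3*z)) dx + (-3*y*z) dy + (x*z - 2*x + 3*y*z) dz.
d(omega) = (2*x - 3*z) dx ∧ dy + (-3*y + z - 2) dx ∧ dz + (3*y + 3*z) dy ∧ dz

For a 1-form omega = sum_i f_i dx_i, the exterior derivative is
  d(omega) = sum_{i < j} (∂f_j/∂x_i - ∂f_i/∂x_j) dx_i ∧ dx_j.
  coefficient of dx ∧ dy: ∂f_2/∂x - ∂f_1/∂y = ∂(-3*y*z)/∂x - ∂(y*(-2*x + 3*z))/∂y = 2*x - 3*z
  coefficient of dx ∧ dz: ∂f_3/∂x - ∂f_1/∂z = ∂(x*z - 2*x + 3*y*z)/∂x - ∂(y*(-2*x + 3*z))/∂z = -3*y + z - 2
  coefficient of dy ∧ dz: ∂f_3/∂y - ∂f_2/∂z = ∂(x*z - 2*x + 3*y*z)/∂y - ∂(-3*y*z)/∂z = 3*y + 3*z
Assembling: d(omega) = (2*x - 3*z) dx ∧ dy + (-3*y + z - 2) dx ∧ dz + (3*y + 3*z) dy ∧ dz.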